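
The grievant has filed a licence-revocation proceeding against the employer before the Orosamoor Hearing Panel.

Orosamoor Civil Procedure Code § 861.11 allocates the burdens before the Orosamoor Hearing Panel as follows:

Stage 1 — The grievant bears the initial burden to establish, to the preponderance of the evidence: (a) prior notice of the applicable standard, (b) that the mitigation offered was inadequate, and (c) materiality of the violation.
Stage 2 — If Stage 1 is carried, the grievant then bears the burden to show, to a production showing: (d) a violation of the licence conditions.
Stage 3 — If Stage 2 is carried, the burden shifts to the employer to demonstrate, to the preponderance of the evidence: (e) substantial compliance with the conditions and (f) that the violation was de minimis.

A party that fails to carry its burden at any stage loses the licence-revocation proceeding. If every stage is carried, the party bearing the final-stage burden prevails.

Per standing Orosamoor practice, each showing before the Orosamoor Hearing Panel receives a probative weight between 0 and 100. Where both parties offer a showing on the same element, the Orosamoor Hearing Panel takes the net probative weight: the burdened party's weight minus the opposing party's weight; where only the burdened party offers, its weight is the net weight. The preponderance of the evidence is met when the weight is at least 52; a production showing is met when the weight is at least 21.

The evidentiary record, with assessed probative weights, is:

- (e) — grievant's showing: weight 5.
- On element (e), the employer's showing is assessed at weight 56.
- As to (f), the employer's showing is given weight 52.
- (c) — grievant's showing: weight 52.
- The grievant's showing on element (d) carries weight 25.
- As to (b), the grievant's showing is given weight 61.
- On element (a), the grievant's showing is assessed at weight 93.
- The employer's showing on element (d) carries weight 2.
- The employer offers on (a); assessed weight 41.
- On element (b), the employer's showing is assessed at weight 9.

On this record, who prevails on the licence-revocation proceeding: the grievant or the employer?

At Stage 1 the grievant must meet the preponderance of the evidence (weight is at least 52): on (a) the weight is 93 less the opposing 41 gives net 52, ≥ 52, so (a) meets the standard; on (b) the weight is 61 less the opposing 9 gives net 52, ≥ 52, so (b) meets the standard; on (c) the weight is 52, which does reach 52, so (c) meets the standard.
  Stage 1 is satisfied; the grievant continues to bear the burden.
At Stage 2 the grievant must meet a production showing (weight is at least 21): on (d) the weight is 25 less the opposing 2 gives net 23, ≥ 21, so (d) meets the standard.
  Stage 2 carried; the burden shifts to the employer.
At Stage 3 the employer must meet the preponderance of the evidence (weight is at least 52): on (e) the weight is 56 less the opposing 5 gives net 51, < 52, so (e) does not meet the standard; on (f) the weight is 52, ≥ 52, so (f) meets the standard.
  The employer does not carry Stage 3.
The grievant prevails.

grievant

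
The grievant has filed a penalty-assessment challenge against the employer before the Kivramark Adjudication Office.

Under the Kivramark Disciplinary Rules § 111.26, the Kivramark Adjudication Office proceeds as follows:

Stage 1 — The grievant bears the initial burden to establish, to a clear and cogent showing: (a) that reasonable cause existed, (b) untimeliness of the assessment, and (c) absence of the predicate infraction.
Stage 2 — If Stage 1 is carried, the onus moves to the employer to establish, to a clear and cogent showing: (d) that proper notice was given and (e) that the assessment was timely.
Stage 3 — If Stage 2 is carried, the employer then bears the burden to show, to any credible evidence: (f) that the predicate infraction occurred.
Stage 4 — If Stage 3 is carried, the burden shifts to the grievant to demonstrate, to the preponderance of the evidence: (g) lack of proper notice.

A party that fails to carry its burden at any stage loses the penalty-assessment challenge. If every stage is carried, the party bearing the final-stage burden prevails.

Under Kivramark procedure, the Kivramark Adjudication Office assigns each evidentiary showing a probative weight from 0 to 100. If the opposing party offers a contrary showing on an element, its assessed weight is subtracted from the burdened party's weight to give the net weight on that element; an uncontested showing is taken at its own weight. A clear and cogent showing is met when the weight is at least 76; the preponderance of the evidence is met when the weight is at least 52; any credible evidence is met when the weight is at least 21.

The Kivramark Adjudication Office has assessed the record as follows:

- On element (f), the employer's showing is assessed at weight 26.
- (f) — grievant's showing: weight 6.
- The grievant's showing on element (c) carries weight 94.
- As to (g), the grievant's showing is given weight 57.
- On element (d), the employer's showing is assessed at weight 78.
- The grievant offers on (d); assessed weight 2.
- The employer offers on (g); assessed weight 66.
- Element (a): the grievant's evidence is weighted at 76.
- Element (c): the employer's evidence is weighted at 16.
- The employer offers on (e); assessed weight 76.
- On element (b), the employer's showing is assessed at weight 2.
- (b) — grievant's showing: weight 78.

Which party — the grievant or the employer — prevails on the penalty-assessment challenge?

Stage 1 — burden on grievant; standard: a clear and cogent showing (weight is at least 76).
    (a): 76 ≥ 76 [met]
    (b): 78 − 2 = 76 ≥ 76 [met]
    (c): 94 − 16 = 78 ≥ 76 [met]
  All elements met. The burden passes to the employer.
Stage 2 — burden on employer; standard: a clear and cogent showing (weight is at least 76).
    (d): 78 − 2 = 76 ≥ 76 [met]
    (e): 76 ≥ 76 [met]
  Stage 2 is satisfied; the employer continues to bear the burden.
Stage 3 — burden on employer; standard: any credible evidence (weight is at least 21).
    (f): 26 − 6 = 20 < 21 [not met]
  The employer does not carry Stage 3.
The grievant prevails.

grievant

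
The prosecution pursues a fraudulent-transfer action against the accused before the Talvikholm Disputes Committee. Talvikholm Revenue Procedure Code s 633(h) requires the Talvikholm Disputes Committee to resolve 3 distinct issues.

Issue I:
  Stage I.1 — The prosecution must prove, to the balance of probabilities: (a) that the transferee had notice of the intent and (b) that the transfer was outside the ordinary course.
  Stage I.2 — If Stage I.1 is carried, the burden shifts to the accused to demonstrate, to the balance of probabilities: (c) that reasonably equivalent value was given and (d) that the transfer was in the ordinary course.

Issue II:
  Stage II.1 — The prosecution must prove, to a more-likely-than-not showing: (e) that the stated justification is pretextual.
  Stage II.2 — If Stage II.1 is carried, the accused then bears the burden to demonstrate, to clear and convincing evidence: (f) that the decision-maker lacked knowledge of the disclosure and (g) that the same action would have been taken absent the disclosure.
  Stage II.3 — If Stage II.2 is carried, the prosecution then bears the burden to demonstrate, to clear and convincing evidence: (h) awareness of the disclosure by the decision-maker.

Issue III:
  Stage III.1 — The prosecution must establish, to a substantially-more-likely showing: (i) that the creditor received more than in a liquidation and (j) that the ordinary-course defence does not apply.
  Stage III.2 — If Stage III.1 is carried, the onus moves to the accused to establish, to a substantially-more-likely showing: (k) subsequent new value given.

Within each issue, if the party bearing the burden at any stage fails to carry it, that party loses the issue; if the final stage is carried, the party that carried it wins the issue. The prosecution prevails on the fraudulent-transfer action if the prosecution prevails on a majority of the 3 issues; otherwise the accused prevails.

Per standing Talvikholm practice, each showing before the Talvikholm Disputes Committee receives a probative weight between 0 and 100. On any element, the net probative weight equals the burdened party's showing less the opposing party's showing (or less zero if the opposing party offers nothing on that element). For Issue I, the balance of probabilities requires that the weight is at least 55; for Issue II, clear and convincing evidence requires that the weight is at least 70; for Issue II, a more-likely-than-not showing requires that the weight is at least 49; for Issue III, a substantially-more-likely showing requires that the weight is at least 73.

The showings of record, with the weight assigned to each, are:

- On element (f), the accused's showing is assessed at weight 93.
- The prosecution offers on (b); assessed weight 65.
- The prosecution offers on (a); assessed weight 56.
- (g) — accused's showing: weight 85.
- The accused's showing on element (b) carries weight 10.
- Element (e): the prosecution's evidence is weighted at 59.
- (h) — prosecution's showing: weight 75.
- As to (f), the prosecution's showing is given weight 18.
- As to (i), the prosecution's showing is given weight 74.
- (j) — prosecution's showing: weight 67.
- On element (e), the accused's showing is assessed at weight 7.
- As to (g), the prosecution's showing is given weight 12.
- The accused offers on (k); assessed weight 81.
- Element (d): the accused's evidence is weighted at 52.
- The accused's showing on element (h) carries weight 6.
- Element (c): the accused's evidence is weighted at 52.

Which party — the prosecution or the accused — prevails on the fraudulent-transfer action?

accused

— Issue I —
Stage I.1 — burden on prosecution; standard: the balance of probabilities (weight is at least 55).
    (a): 56 ≥ 55 [met]
    (b): 65 − 10 = 55 ≥ 55 [met]
  Stage I.1 is satisfied; the onus moves to the accused.
Stage I.2 — burden on accused; standard: the balance of probabilities (weight is at least 55).
    (c): 52 < 55 [not met]
    (d): 52 < 55 [not met]
  Stage I.2 not carried; the accused fails its burden.
So the prosecution prevails on this issue.
— Issue II —
At Stage II.1 the prosecution must meet a more-likely-than-not showing (weight is at least 49): on (e) the weight is 59 less the opposing 7 gives net 52, which does reach 49, so (e) meets the standard.
  All elements met. The burden passes to the accused.
At Stage II.2 the accused must meet clear and convincing evidence (weight is at least 70): on (f) the weight is 93 less the opposing 18 gives net 75, ≥ 70, so (f) meets the standard; on (g) the weight is 85 less the opposing 12 gives net 73, ≥ 70, so (g) meets the standard.
  The accused carries Stage II.2; the prosecution now bears the burden.
At Stage II.3 the prosecution must meet clear and convincing evidence (weight is at least 70): on (h) the weight is 75 less the opposing 6 gives net 69, which does not reach 70, so (h) does not meet the standard.
  The prosecution does not carry Stage II.3.
The accused prevails on this issue.
— Issue III —
At Stage III.1 the prosecution must meet a substantially-more-likely showing (weight is at least 73): on (i) the weight is 74, ≥ 73, so (i) meets the standard; on (j) the weight is 67, < 73, so (j) does not meet the standard.
  Not every element is met, so the prosecution fails to carry Stage III.1.
So the accused prevails on this issue.
Per-issue: Issue I → prosecution; Issue II → accused; Issue III → accused. The prosecution must prevail on a majority of issues; overall, the accused prevails.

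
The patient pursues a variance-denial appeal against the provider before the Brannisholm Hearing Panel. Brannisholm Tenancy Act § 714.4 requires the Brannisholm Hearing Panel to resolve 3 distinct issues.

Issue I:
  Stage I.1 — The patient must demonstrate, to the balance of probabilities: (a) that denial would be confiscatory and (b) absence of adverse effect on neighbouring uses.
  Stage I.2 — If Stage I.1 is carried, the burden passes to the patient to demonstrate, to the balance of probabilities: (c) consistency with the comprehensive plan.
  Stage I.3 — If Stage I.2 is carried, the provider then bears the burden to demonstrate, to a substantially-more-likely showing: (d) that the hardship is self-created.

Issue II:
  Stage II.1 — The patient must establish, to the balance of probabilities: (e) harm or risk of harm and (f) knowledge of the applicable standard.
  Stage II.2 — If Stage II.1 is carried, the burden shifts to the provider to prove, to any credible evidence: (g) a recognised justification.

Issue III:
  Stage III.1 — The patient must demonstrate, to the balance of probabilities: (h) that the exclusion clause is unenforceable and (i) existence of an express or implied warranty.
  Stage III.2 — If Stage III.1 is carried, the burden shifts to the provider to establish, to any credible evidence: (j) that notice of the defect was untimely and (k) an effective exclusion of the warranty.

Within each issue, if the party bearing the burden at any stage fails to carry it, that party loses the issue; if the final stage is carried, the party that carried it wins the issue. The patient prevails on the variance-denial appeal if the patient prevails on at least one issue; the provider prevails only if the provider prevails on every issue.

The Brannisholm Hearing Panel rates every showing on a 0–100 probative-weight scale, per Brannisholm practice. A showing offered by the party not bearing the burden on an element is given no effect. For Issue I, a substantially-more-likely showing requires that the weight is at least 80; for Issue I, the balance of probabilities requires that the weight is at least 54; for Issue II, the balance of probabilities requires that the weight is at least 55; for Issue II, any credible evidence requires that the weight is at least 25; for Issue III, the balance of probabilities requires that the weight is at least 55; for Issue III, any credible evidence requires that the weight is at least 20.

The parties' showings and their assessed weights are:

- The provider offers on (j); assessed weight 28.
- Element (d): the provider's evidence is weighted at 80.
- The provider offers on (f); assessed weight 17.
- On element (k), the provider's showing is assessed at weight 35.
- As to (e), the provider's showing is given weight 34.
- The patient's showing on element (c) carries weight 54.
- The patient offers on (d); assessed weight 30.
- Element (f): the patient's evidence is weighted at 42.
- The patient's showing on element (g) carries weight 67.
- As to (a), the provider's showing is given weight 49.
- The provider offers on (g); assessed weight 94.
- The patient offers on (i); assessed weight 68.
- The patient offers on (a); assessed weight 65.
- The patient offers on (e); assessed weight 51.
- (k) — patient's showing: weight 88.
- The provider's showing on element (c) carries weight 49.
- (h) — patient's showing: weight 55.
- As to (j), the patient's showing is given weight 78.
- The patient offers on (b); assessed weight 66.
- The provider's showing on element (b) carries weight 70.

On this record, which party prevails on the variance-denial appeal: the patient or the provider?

provider

— Issue I —
At Stage I.1 the patient must meet the balance of probabilities (weight is at least 54): on (a) the weight is 65 (the provider's 49 is given no effect), ≥ 54, so (a) meets the standard; on (b) the weight is 66 (the provider's 70 is given no effect), ≥ 54, so (b) meets the standard.
  Stage I.1 is satisfied; the patient continues to bear the burden.
At Stage I.2 the patient must meet the balance of probabilities (weight is at least 54): on (c) the weight is 54 (the provider's 49 is given no effect), ≥ 54, so (c) meets the standard.
  Stage I.2 carried; the burden shifts to the provider.
At Stage I.3 the provider must meet a substantially-more-likely showing (weight is at least 80): on (d) the weight is 80 (the patient's 30 is given no effect), which does reach 80, so (d) meets the standard.
  The provider carries the last stage.
With every stage satisfied, the provider prevails on this issue.
— Issue II —
At Stage II.1 the patient must meet the balance of probabilities (weight is at least 55): on (e) the weight is 51 (the provider's 34 is given no effect), < 55, so (e) does not meet the standard; on (f) the weight is 42 (the provider's 17 is given no effect), which does not reach 55, so (f) does not meet the standard.
  The patient does not carry Stage II.1.
The provider prevails on this issue.
— Issue III —
Stage III.1 (patient, the balance of probabilities, weight is at least 55): (h) 55 ≥ 55 — meets; (i) 68 ≥ 55 — meets.
  The patient carries Stage III.1; the provider now bears the burden.
Stage III.2 (provider, any credible evidence, weight is at least 20): (j) 28 (patient's 78 disregarded) ≥ 20 — meets; (k) 35 (patient's 88 disregarded) ≥ 20 — meets.
  The provider carries the last stage.
Every stage carried; the provider prevails on this issue.
Per-issue: Issue I → provider; Issue II → provider; Issue III → provider. The patient must prevail on at least one issue; overall, the provider prevails.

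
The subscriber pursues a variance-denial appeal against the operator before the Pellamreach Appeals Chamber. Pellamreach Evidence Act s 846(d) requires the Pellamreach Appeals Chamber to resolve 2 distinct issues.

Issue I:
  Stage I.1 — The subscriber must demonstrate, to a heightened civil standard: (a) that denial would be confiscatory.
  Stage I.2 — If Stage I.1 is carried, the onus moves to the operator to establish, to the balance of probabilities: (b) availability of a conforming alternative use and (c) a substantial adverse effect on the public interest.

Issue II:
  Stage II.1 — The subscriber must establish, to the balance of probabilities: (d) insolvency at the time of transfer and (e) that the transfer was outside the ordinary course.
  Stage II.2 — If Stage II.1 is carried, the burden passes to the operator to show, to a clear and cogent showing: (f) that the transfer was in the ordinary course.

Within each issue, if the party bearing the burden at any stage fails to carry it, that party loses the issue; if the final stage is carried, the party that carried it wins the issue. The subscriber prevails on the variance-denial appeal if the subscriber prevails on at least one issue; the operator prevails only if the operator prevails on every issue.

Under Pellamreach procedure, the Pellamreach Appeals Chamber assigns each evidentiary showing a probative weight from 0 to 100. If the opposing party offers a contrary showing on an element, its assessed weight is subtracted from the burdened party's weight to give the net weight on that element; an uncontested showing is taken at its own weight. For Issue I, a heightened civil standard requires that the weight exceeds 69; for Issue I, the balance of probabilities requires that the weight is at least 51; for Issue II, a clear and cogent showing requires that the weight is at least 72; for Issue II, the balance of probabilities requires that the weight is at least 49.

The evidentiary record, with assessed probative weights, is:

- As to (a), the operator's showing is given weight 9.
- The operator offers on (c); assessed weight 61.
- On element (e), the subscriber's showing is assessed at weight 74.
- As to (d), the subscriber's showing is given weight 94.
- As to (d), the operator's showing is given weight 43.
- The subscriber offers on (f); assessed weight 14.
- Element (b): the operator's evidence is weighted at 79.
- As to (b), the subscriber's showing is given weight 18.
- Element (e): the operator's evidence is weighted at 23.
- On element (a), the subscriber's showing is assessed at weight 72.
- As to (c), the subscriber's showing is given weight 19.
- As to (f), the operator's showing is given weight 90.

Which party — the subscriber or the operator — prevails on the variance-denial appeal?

— Issue I —
Stage I.1 (subscriber, a heightened civil standard, weight exceeds 69): (a) net 72−9=63 ≤ 69 — fails.
  Stage I.1 not carried; the subscriber fails its burden.
So the operator prevails on this issue.
— Issue II —
At Stage II.1 the subscriber must meet the balance of probabilities (weight is at least 49): on (d) the weight is 94 less the opposing 43 gives net 51, which does reach 49, so (d) meets the standard; on (e) the weight is 74 less the opposing 23 gives net 51, ≥ 49, so (e) meets the standard.
  All elements met. The burden passes to the operator.
At Stage II.2 the operator must meet a clear and cogent showing (weight is at least 72): on (f) the weight is 90 less the opposing 14 gives net 76, ≥ 72, so (f) meets the standard.
  The operator carries the last stage.
All stages carried — the operator prevails on this issue.
Per-issue: Issue I → operator; Issue II → operator. The subscriber must prevail on at least one issue; overall, the operator prevails.

operator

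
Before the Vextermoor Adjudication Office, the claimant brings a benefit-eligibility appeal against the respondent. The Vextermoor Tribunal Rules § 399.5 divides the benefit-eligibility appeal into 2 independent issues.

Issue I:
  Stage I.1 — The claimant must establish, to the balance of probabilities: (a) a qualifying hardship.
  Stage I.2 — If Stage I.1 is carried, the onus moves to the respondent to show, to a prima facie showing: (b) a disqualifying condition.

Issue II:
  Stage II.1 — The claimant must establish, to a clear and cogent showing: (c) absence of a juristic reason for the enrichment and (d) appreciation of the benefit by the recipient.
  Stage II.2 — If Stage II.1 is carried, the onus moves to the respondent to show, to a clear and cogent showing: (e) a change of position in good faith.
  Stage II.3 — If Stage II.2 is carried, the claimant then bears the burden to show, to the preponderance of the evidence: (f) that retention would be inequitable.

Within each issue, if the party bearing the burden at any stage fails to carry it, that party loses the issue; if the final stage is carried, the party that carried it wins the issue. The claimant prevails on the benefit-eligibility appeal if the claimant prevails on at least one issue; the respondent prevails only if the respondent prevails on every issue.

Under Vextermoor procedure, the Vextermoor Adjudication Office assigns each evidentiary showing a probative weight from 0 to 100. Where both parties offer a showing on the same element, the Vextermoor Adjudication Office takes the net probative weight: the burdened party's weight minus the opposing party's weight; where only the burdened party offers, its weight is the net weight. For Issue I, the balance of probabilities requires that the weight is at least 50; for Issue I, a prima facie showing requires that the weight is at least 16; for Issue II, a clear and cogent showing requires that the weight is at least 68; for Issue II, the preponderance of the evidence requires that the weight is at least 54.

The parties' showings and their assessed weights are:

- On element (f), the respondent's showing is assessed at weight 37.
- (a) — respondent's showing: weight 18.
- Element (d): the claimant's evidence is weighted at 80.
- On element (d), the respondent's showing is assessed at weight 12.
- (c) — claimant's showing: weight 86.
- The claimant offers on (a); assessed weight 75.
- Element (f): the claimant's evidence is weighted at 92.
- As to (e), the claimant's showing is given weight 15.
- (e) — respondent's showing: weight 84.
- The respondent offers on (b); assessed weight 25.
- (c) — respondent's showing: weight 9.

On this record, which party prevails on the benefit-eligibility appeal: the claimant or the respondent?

claimant

— Issue I —
Stage I.1 — burden on claimant; standard: the balance of probabilities (weight is at least 50).
    (a): 75 − 18 = 57 ≥ 50 [met]
  Stage I.1 is satisfied; the onus moves to the respondent.
Stage I.2 — burden on respondent; standard: a prima facie showing (weight is at least 16).
    (b): 25 ≥ 16 [met]
  Stage I.2 carried; the final stage is satisfied.
All stages carried — the respondent prevails on this issue.
— Issue II —
Stage II.1 (claimant, a clear and cogent showing, weight is at least 68): (c) net 86−9=77 ≥ 68 — meets; (d) net 80−12=68 ≥ 68 — meets.
  All elements met. The burden passes to the respondent.
Stage II.2 (respondent, a clear and cogent showing, weight is at least 68): (e) net 84−15=69 ≥ 68 — meets.
  All elements met. The burden passes to the claimant.
Stage II.3 (claimant, the preponderance of the evidence, weight is at least 54): (f) net 92−37=55 ≥ 54 — meets.
  All elements met at the final stage.
Every stage carried; the claimant prevails on this issue.
Per-issue: Issue I → respondent; Issue II → claimant. The claimant must prevail on at least one issue; overall, the claimant prevails.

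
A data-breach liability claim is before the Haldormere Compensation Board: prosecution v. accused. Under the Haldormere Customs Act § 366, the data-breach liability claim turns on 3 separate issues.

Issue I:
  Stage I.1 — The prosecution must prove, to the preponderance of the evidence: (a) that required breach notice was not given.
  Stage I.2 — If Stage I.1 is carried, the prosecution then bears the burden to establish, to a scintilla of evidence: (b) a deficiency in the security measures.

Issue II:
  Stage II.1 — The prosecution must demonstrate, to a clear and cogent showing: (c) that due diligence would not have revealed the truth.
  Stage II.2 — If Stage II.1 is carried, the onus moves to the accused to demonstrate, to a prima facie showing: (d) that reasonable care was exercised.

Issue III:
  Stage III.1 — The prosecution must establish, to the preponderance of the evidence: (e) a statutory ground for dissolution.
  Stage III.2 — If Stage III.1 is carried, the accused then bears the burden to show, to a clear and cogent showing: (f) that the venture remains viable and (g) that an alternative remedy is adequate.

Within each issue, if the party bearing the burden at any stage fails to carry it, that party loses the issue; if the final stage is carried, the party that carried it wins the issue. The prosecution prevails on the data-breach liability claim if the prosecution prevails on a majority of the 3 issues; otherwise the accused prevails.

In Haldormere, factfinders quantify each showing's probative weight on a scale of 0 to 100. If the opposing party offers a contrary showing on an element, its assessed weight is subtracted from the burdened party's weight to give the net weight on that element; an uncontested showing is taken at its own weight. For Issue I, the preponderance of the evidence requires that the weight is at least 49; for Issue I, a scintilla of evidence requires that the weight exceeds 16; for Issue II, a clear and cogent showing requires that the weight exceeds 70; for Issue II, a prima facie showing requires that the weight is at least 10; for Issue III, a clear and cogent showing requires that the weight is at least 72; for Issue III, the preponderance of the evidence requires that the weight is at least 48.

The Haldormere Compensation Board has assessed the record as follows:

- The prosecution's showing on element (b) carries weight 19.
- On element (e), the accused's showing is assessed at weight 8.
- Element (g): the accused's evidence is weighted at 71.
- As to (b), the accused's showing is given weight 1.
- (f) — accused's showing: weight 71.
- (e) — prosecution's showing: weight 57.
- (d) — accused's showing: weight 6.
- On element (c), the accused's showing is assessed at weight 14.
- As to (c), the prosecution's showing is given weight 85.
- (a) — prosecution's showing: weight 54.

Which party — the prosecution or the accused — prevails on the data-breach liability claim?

prosecution

— Issue I —
Stage I.1 — burden on prosecution; standard: the preponderance of the evidence (weight is at least 49).
    (a): 54 ≥ 49 [met]
  Stage I.1 carried; the burden remains with the prosecution.
Stage I.2 — burden on prosecution; standard: a scintilla of evidence (weight exceeds 16).
    (b): 19 − 1 = 18 > 16 [met]
  The prosecution carries the last stage.
With every stage satisfied, the prosecution prevails on this issue.
— Issue II —
Stage II.1 — burden on prosecution; standard: a clear and cogent showing (weight exceeds 70).
    (c): 85 − 14 = 71 > 70 [met]
  The prosecution carries Stage II.1; the accused now bears the burden.
Stage II.2 — burden on accused; standard: a prima facie showing (weight is at least 10).
    (d): 6 < 10 [not met]
  The accused does not carry Stage II.2.
The prosecution prevails on this issue.
— Issue III —
Stage III.1 (prosecution, the preponderance of the evidence, weight is at least 48): (e) net 57−8=49 ≥ 48 — meets.
  The prosecution carries Stage III.1; the accused now bears the burden.
Stage III.2 (accused, a clear and cogent showing, weight is at least 72): (f) 71 < 72 — fails; (g) 71 < 72 — fails.
  Stage III.2 not carried; the accused fails its burden.
The prosecution prevails on this issue.
Per-issue: Issue I → prosecution; Issue II → prosecution; Issue III → prosecution. The prosecution must prevail on a majority of issues; overall, the prosecution prevails.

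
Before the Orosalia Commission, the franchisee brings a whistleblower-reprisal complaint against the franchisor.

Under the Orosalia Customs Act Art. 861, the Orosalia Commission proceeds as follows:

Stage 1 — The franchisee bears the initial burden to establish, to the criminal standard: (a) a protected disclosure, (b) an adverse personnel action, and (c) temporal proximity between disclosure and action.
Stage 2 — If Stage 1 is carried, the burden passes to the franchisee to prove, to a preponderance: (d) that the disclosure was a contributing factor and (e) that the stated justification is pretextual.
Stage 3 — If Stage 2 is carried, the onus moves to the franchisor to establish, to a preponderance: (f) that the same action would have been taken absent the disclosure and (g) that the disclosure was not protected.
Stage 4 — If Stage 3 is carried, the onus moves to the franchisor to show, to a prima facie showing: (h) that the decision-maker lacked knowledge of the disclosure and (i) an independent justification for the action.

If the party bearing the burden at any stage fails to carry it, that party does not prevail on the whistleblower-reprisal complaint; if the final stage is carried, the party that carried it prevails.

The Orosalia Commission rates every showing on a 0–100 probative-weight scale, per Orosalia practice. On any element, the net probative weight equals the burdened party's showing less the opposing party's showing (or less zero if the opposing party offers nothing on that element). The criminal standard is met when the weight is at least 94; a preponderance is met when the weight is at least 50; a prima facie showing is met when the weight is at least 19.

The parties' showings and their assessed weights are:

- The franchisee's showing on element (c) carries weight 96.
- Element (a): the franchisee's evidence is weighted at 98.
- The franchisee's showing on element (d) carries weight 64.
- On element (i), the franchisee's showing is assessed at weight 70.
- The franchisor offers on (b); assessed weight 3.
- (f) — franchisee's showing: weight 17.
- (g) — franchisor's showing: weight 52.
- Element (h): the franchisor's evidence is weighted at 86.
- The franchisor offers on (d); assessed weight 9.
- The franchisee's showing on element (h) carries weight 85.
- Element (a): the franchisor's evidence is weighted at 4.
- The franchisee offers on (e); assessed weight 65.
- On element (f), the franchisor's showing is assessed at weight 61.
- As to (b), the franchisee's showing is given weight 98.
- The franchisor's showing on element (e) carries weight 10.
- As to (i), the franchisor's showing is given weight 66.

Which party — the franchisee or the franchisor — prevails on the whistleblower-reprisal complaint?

franchisee

At Stage 1 the franchisee must meet the criminal standard (weight is at least 94): on (a) the weight is 98 less the opposing 4 gives net 94, ≥ 94, so (a) meets the standard; on (b) the weight is 98 less the opposing 3 gives net 95, which does reach 94, so (b) meets the standard; on (c) the weight is 96, ≥ 94, so (c) meets the standard.
  Stage 1 carried; the burden remains with the franchisee.
At Stage 2 the franchisee must meet a preponderance (weight is at least 50): on (d) the weight is 64 less the opposing 9 gives net 55, which does reach 50, so (d) meets the standard; on (e) the weight is 65 less the opposing 10 gives net 55, ≥ 50, so (e) meets the standard.
  All elements met. The burden passes to the franchisor.
At Stage 3 the franchisor must meet a preponderance (weight is at least 50): on (f) the weight is 61 less the opposing 17 gives net 44, < 50, so (f) does not meet the standard; on (g) the weight is 52, ≥ 50, so (g) meets the standard.
  The franchisor does not carry Stage 3.
The analysis ends at Stage 3; the franchisee prevails.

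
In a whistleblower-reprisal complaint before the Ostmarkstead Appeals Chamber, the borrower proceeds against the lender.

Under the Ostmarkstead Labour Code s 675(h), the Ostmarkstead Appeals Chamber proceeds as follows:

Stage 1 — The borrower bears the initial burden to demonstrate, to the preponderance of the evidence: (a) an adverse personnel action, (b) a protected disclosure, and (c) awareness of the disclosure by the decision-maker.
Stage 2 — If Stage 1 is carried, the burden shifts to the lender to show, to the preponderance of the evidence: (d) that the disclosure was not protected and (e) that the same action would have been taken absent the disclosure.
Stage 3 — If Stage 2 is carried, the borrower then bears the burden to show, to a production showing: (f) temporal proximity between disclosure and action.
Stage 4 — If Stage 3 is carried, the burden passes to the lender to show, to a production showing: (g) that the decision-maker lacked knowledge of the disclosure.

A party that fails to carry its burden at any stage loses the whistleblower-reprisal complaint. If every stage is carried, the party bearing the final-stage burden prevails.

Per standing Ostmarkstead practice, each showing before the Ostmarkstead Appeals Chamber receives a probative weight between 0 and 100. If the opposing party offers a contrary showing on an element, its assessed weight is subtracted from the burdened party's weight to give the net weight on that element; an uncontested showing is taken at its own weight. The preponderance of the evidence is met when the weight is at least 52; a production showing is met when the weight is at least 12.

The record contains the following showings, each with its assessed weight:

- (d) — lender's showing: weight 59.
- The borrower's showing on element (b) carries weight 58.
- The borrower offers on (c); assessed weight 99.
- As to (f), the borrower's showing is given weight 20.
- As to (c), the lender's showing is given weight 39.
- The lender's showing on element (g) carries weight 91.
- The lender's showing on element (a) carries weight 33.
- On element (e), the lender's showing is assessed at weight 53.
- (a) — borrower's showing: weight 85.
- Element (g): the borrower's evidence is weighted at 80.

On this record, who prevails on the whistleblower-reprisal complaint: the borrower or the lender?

borrower

Stage 1 — burden on borrower; standard: the preponderance of the evidence (weight is at least 52).
    (a): 85 − 33 = 52 ≥ 52 [met]
    (b): 58 ≥ 52 [met]
    (c): 99 − 39 = 60 ≥ 52 [met]
  Stage 1 is satisfied; the onus moves to the lender.
Stage 2 — burden on lender; standard: the preponderance of the evidence (weight is at least 52).
    (d): 59 ≥ 52 [met]
    (e): 53 ≥ 52 [met]
  Stage 2 is satisfied; the onus moves to the borrower.
Stage 3 — burden on borrower; standard: a production showing (weight is at least 12).
    (f): 20 ≥ 12 [met]
  Stage 3 is satisfied; the onus moves to the lender.
Stage 4 — burden on lender; standard: a production showing (weight is at least 12).
    (g): 91 − 80 = 11 < 12 [not met]
  Stage 4 not carried; the lender fails its burden.
So the borrower prevails.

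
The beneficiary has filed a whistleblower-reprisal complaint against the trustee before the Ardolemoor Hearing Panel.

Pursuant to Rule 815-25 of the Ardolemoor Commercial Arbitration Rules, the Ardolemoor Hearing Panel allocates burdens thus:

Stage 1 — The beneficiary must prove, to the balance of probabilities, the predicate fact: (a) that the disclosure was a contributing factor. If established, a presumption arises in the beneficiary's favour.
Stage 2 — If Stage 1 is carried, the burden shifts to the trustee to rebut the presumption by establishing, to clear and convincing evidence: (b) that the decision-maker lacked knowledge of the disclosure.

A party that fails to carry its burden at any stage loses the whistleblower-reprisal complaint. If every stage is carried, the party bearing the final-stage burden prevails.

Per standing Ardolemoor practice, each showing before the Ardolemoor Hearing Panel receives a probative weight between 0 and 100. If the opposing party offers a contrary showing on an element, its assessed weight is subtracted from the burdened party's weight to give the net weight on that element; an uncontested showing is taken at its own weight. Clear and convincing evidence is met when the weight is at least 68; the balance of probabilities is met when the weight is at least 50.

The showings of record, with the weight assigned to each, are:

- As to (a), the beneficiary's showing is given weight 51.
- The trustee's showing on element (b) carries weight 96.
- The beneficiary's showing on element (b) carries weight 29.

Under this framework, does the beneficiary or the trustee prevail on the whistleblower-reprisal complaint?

Stage 1 — burden on beneficiary; standard: the balance of probabilities (weight is at least 50).
    (a): 51 ≥ 50 [met]
  Stage 1 carried; the burden shifts to the trustee.
Stage 2 — burden on trustee; standard: clear and convincing evidence (weight is at least 68).
    (b): 96 − 29 = 67 < 68 [not met]
  The trustee does not carry Stage 2.
The beneficiary prevails.

beneficiary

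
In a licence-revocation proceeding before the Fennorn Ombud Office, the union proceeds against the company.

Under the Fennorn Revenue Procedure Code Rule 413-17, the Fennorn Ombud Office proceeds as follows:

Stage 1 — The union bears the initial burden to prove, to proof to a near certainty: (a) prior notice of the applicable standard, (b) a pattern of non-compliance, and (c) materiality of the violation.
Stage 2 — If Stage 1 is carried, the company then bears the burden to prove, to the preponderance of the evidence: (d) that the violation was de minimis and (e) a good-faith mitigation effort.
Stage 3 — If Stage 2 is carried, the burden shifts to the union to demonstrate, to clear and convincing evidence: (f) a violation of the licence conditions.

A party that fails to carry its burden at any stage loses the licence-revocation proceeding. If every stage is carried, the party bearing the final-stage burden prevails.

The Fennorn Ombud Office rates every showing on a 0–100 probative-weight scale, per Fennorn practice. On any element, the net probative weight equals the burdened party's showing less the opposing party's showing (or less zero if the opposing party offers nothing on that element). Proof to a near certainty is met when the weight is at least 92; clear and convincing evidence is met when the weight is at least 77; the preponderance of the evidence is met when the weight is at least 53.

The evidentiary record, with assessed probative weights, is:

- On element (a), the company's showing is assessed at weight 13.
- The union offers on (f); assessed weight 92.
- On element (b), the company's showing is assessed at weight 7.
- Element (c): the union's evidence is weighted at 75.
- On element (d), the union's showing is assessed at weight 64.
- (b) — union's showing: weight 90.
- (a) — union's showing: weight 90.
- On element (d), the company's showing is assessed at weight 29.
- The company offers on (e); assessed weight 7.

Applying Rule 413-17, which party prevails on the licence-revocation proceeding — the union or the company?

At Stage 1 the union must meet proof to a near certainty (weight is at least 92): on (a) the weight is 90 less the opposing 13 gives net 77, which does not reach 92, so (a) does not meet the standard; on (b) the weight is 90 less the opposing 7 gives net 83, which does not reach 92, so (b) does not meet the standard; on (c) the weight is 75, which does not reach 92, so (c) does not meet the standard.
  The union does not carry Stage 1.
The analysis ends at Stage 1; the company prevails.

company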